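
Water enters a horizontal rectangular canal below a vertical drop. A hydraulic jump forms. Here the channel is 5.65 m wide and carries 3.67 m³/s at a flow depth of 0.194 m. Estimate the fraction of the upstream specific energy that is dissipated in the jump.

q = Q/b = 3.67/5.65 = 0.650 m²/s; V₁ = q/y₁ = 3.35 m/s. Fr₁ = V₁/√(g·y₁) = 2.43.
Conjugate-depth relation: y₂/y₁ = ½[√(1 + 8Fr₁²) − 1] = ½[√48.12 − 1] = 2.97.
y₂ = 2.97 × 0.194 = 0.576 m.
E₁ = y₁ + V₁²/2g = 0.765 m. ΔE = (y₂ − y₁)³/(4y₁y₂) = 0.125 m. ΔE/E₁ = 0.125/0.765 = 0.163.

ΔE/E₁ = 0.163 (16.3%)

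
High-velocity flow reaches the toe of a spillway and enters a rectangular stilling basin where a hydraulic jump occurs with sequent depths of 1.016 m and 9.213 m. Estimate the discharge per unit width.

q = 21.67 m²/s

For a rectangular channel the momentum equation gives q² = ½·g·y₁·y₂·(y₁ + y₂) = ½×9.81×1.016×9.213×10.23 = 469.6.
q = √469.6 = 21.67 m²/s.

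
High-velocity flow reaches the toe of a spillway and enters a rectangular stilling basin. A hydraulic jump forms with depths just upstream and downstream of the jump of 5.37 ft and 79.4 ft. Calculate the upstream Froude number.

Fr₁ = 10.8

For a rectangular channel the momentum equation gives q² = ½·g·y₁·y₂·(y₁ + y₂) = ½×32.2×5.37×79.4×84.8 = 581919.
q = √581919 = 763 ft²/s.
V₁ = q/y₁ = 142 ft/s; Fr₁ = V₁/√(g·y₁) = 10.8.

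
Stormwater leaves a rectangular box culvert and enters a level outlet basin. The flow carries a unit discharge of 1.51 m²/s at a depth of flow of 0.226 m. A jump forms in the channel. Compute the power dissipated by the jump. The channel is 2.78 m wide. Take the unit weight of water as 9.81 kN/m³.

P = 45.7 kW

V₁ = q/y₁ = 1.51/0.226 = 6.68 m/s. Fr₁ = V₁/√(g·y₁) = 6.68/√(9.81×0.226) = 4.49.
Bélanger equation: y₂/y₁ = ½[√(1 + 8Fr₁²) − 1] = ½[√162.1 − 1] = 5.87.
y₂ = 5.87 × 0.226 = 1.33 m.
V₂ = q/y₂ = 1.51/1.33 = 1.14 m/s. E₁ = y₁ + V₁²/2g = 2.50 m; E₂ = y₂ + V₂²/2g = 1.39 m. ΔE = E₁ − E₂ = 1.11 m.
Q = q·b = 1.51 × 2.78 = 4.20 m³/s. P = γ·Q·ΔE = 9.81 × 4.20 × 1.11 = 45.7 kW.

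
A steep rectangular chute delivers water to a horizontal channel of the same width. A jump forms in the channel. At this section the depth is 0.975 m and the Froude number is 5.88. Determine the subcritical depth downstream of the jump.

y₂ = 7.63 m

Fr₁ = 5.88 (given).
From the momentum equation for a rectangular channel, y₂/y₁ = ½[√(1 + 8Fr₁²) − 1] = ½[√277.6 − 1] = 7.83.
y₂ = 7.83 × 0.975 = 7.63 m.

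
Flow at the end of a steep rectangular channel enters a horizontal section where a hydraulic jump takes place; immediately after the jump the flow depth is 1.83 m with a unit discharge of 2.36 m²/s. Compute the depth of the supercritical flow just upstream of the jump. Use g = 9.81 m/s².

y₁ = 0.292 m

V₂ = q/y₂ = 2.36/1.83 = 1.29 m/s; Fr₂ = V₂/√(g·y₂) = 0.304.
The Bélanger relation is symmetric: y₁/y₂ = ½[√(1 + 8Fr₂²) − 1] = ½[√1.741 − 1] = 0.160.
y₁ = 0.160 × 1.83 = 0.292 m.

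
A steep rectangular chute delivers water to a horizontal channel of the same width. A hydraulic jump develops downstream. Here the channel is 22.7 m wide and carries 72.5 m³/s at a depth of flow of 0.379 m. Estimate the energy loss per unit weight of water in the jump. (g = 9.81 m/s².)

q = Q/b = 72.5/22.7 = 3.19 m²/s; V₁ = q/y₁ = 8.43 m/s. Fr₁ = V₁/√(g·y₁) = 4.37.
Bélanger equation: y₂/y₁ = ½[√(1 + 8Fr₁²) − 1] = ½[√153.8 − 1] = 5.70.
y₂ = 5.70 × 0.379 = 2.16 m.
V₂ = q/y₂ = 3.19/2.16 = 1.48 m/s. E₁ = y₁ + V₁²/2g = 4.00 m; E₂ = y₂ + V₂²/2g = 2.27 m. ΔE = E₁ − E₂ = 1.73 m.

ΔE = 1.73 m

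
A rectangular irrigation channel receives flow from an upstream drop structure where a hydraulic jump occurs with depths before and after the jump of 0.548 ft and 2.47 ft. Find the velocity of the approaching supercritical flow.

V₁ = 14.8 ft/s

For a rectangular channel the momentum equation gives q² = ½·g·y₁·y₂·(y₁ + y₂) = ½×32.2×0.548×2.47×3.02 = 65.8.
q = √65.8 = 8.11 ft²/s.
V₁ = q/y₁ = 8.11/0.548 = 14.8 ft/s.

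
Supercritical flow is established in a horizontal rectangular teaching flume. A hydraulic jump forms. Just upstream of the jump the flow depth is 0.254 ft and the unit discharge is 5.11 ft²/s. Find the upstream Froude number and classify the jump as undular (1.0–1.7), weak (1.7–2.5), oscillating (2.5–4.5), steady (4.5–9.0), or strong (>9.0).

Fr₁ = 7.03; steady jump

V₁ = q/y₁ = 5.11/0.254 = 20.1 ft/s. Fr₁ = V₁/√(g·y₁) = 20.1/√(32.2×0.254) = 7.03.
Fr₁ = 7.03 lies in the steady range.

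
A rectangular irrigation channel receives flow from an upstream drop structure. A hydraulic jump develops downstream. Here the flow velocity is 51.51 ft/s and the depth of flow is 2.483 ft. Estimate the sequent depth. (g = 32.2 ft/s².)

Fr₁ = V₁/√(g·y₁) = 51.51/√(32.2×2.483) = 5.761.
Bélanger equation: y₂/y₁ = ½[√(1 + 8Fr₁²) − 1] = ½[√266.49 − 1] = 7.662.
y₂ = 7.662 × 2.483 = 19.03 ft.

y₂ = 19.03 ft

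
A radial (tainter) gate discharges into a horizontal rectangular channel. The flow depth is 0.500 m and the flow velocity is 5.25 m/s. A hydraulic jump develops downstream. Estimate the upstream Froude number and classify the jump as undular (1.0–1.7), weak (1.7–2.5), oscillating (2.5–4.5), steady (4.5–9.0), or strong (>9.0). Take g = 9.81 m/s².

Fr₁ = V₁/√(g·y₁) = 5.25/√(9.81×0.500) = 2.37.
Fr₁ = 2.37 lies in the weak range.

Fr₁ = 2.37; weak jump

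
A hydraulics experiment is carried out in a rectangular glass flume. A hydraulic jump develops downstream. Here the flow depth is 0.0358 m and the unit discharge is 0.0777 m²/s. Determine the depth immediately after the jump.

y₂ = 0.168 m

V₁ = q/y₁ = 0.0777/0.0358 = 2.17 m/s. Fr₁ = V₁/√(g·y₁) = 2.17/√(9.81×0.0358) = 3.66.
Conjugate-depth relation: y₂/y₁ = ½[√(1 + 8Fr₁²) − 1] = ½[√108.3 − 1] = 4.70.
y₂ = 4.70 × 0.0358 = 0.168 m.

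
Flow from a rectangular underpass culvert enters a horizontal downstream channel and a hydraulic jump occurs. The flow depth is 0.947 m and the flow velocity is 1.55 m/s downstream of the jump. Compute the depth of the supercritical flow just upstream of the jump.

y₁ = 0.356 m

Fr₂ = V₂/√(g·y₂) = 1.55/√(9.81×0.947) = 0.509.
Since the conjugate-depth ratio holds either way, y₁/y₂ = ½[√(1 + 8Fr₂²) − 1] = ½[√3.069 − 1] = 0.376.
y₁ = 0.376 × 0.947 = 0.356 m.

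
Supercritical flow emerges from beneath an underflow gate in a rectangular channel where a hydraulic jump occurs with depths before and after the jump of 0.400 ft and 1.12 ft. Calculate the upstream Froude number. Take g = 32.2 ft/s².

Fr₁ = 2.31

For a rectangular channel the momentum equation gives q² = ½·g·y₁·y₂·(y₁ + y₂) = ½×32.2×0.400×1.12×1.52 = 11.0.
q = √11.0 = 3.31 ft²/s.
V₁ = q/y₁ = 8.28 ft/s; Fr₁ = V₁/√(g·y₁) = 2.31.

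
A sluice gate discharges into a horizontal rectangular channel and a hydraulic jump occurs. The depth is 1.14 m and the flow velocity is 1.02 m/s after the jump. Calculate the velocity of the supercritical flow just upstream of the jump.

Fr₂ = V₂/√(g·y₂) = 1.02/√(9.81×1.14) = 0.305.
Applying the sequent-depth relation in reverse, y₁/y₂ = ½[√(1 + 8Fr₂²) − 1] = ½[√1.744 − 1] = 0.160.
y₁ = 0.160 × 1.14 = 0.183 m.
V₁ = q/y₁ = 1.16/0.183 = 6.36 m/s.

V₁ = 6.36 m/s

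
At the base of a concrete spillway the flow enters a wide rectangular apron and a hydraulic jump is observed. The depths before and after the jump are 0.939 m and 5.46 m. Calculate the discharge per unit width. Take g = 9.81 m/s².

q = 12.7 m²/s

For a rectangular channel the momentum equation gives q² = ½·g·y₁·y₂·(y₁ + y₂) = ½×9.81×0.939×5.46×6.40 = 161.
q = √161 = 12.7 m²/s.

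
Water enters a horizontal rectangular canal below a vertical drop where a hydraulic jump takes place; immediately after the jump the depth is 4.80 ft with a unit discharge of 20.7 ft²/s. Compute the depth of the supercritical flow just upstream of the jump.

V₂ = q/y₂ = 20.7/4.80 = 4.31 ft/s; Fr₂ = V₂/√(g·y₂) = 0.347.
Since the conjugate-depth ratio holds either way, y₁/y₂ = ½[√(1 + 8Fr₂²) − 1] = ½[√1.963 − 1] = 0.200.
y₁ = 0.200 × 4.80 = 0.962 ft.

y₁ = 0.962 ft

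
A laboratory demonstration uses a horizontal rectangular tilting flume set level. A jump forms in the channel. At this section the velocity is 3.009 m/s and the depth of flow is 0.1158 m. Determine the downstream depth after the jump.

y₂ = 0.4080 m

Fr₁ = V₁/√(g·y₁) = 3.009/√(9.81×0.1158) = 2.823.
From the momentum equation for a rectangular channel, y₂/y₁ = ½[√(1 + 8Fr₁²) − 1] = ½[√64.761 − 1] = 3.524.
y₂ = 3.524 × 0.1158 = 0.4080 m.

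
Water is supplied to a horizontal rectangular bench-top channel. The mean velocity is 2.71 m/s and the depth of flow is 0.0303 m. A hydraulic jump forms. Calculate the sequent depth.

y₂ = 0.198 m

Fr₁ = V₁/√(g·y₁) = 2.71/√(9.81×0.0303) = 4.97.
From the momentum equation for a rectangular channel, y₂/y₁ = ½[√(1 + 8Fr₁²) − 1] = ½[√198.7 − 1] = 6.55.
y₂ = 6.55 × 0.0303 = 0.198 m.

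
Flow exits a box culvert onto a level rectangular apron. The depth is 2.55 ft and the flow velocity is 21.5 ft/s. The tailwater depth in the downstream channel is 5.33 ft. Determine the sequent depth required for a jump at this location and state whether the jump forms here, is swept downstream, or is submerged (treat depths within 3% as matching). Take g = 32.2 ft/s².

Fr₁ = V₁/√(g·y₁) = 21.5/√(32.2×2.55) = 2.37.
Bélanger equation: y₂/y₁ = ½[√(1 + 8Fr₁²) − 1] = ½[√46.04 − 1] = 2.89.
y₂ = 2.89 × 2.55 = 7.38 ft.
Tailwater y_tw = 5.33 ft: y_tw < y₂, so the jump is swept downstream.

y₂ = 7.38 ft; the jump is swept downstream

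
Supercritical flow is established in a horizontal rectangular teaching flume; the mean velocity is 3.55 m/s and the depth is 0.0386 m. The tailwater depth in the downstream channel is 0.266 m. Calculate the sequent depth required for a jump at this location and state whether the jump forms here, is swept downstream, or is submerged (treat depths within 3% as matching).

Fr₁ = V₁/√(g·y₁) = 3.55/√(9.81×0.0386) = 5.77.
From the momentum equation for a rectangular channel, y₂/y₁ = ½[√(1 + 8Fr₁²) − 1] = ½[√267.3 − 1] = 7.67.
y₂ = 7.67 × 0.0386 = 0.296 m.
Tailwater y_tw = 0.266 m: y_tw < y₂, so the jump is swept downstream.

y₂ = 0.296 m; the jump is swept downstream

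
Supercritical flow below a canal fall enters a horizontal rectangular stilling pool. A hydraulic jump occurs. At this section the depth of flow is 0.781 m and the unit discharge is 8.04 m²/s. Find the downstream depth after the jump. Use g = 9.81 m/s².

V₁ = q/y₁ = 8.04/0.781 = 10.3 m/s. Fr₁ = V₁/√(g·y₁) = 10.3/√(9.81×0.781) = 3.72.
By Bélanger, y₂/y₁ = ½[√(1 + 8Fr₁²) − 1] = ½[√111.7 − 1] = 4.78.
y₂ = 4.78 × 0.781 = 3.74 m.

y₂ = 3.74 m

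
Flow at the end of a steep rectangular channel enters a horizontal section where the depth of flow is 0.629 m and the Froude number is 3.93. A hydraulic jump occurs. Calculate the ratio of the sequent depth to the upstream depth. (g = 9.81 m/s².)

Fr₁ = 3.93 (given).
Bélanger equation: y₂/y₁ = ½[√(1 + 8Fr₁²) − 1] = ½[√124.6 − 1] = 5.08.

y₂/y₁ = 5.08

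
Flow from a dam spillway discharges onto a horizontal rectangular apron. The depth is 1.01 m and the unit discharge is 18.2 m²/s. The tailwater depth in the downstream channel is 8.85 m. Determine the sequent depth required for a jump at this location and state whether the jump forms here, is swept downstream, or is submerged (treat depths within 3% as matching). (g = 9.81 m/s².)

y₂ = 7.69 m; the jump is submerged

V₁ = q/y₁ = 18.2/1.01 = 18.0 m/s. Fr₁ = V₁/√(g·y₁) = 18.0/√(9.81×1.01) = 5.72.
By Bélanger, y₂/y₁ = ½[√(1 + 8Fr₁²) − 1] = ½[√263.2 − 1] = 7.61.
y₂ = 7.61 × 1.01 = 7.69 m.
Tailwater y_tw = 8.85 m: y_tw > y₂, so the jump is submerged.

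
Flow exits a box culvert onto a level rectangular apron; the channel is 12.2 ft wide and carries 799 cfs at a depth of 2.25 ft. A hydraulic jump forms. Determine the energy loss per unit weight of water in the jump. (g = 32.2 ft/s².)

q = Q/b = 799/12.2 = 65.5 ft²/s; V₁ = q/y₁ = 29.1 ft/s. Fr₁ = V₁/√(g·y₁) = 3.42.
Sequent-depth ratio: y₂/y₁ = ½[√(1 + 8Fr₁²) − 1] = ½[√94.55 − 1] = 4.36.
y₂ = 4.36 × 2.25 = 9.81 ft.
V₂ = q/y₂ = 65.5/9.81 = 6.67 ft/s. E₁ = y₁ + V₁²/2g = 15.4 ft; E₂ = y₂ + V₂²/2g = 10.5 ft. ΔE = E₁ − E₂ = 4.90 ft.

ΔE = 4.90 ft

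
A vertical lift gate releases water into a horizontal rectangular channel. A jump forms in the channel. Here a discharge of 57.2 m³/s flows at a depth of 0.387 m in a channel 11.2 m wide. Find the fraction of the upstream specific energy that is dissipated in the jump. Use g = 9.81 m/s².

ΔE/E₁ = 0.609 (60.9%)

q = Q/b = 57.2/11.2 = 5.11 m²/s; V₁ = q/y₁ = 13.2 m/s. Fr₁ = V₁/√(g·y₁) = 6.77.
From the momentum equation for a rectangular channel, y₂/y₁ = ½[√(1 + 8Fr₁²) − 1] = ½[√368.0 − 1] = 9.09.
y₂ = 9.09 × 0.387 = 3.52 m.
E₁ = y₁ + V₁²/2g = 9.26 m. ΔE = (y₂ − y₁)³/(4y₁y₂) = 5.64 m. ΔE/E₁ = 5.64/9.26 = 0.609.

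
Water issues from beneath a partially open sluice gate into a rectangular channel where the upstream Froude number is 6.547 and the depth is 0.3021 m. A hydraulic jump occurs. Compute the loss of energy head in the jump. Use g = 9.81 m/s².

ΔE = 4.042 m

Fr₁ = 6.547 (given).
From the momentum equation for a rectangular channel, y₂/y₁ = ½[√(1 + 8Fr₁²) − 1] = ½[√343.91 − 1] = 8.772.
y₂ = 8.772 × 0.3021 = 2.650 m.
Head loss: ΔE = (y₂ − y₁)³/(4y₁y₂) = (2.650 − 0.3021)³/(4×0.3021×2.650) = 12.95/3.202 = 4.042 m.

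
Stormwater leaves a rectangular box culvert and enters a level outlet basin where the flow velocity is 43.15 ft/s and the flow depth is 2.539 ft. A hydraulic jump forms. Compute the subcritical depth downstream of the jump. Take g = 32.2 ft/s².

y₂ = 15.91 ft

Fr₁ = V₁/√(g·y₁) = 43.15/√(32.2×2.539) = 4.772.
Bélanger equation: y₂/y₁ = ½[√(1 + 8Fr₁²) − 1] = ½[√183.19 − 1] = 6.267.
y₂ = 6.267 × 2.539 = 15.91 ft.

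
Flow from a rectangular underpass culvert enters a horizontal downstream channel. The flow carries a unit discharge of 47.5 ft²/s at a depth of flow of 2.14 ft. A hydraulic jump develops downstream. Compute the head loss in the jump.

ΔE = 2.00 ft

V₁ = q/y₁ = 47.5/2.14 = 22.2 ft/s. Fr₁ = V₁/√(g·y₁) = 22.2/√(32.2×2.14) = 2.67.
Bélanger equation: y₂/y₁ = ½[√(1 + 8Fr₁²) − 1] = ½[√58.20 − 1] = 3.31.
y₂ = 3.31 × 2.14 = 7.09 ft.
Head loss: ΔE = (y₂ − y₁)³/(4y₁y₂) = (7.09 − 2.14)³/(4×2.14×7.09) = 121/60.7 = 2.00 ft.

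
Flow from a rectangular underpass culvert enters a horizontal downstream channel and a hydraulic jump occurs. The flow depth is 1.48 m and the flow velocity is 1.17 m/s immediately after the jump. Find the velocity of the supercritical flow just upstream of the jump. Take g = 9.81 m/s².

Fr₂ = V₂/√(g·y₂) = 1.17/√(9.81×1.48) = 0.307.
The Bélanger relation is symmetric: y₁/y₂ = ½[√(1 + 8Fr₂²) − 1] = ½[√1.754 − 1] = 0.162.
y₁ = 0.162 × 1.48 = 0.240 m.
V₁ = q/y₁ = 1.73/0.240 = 7.21 m/s.

V₁ = 7.21 m/s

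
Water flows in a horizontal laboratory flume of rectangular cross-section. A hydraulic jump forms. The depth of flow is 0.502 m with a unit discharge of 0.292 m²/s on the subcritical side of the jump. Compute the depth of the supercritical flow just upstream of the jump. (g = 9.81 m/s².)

V₂ = q/y₂ = 0.292/0.502 = 0.582 m/s; Fr₂ = V₂/√(g·y₂) = 0.262.
The Bélanger relation is symmetric: y₁/y₂ = ½[√(1 + 8Fr₂²) − 1] = ½[√1.550 − 1] = 0.122.
y₁ = 0.122 × 0.502 = 0.0615 m.

y₁ = 0.0615 m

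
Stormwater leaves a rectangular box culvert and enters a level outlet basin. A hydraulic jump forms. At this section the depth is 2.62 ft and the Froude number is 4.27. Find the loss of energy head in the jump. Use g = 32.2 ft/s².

ΔE = 11.2 ft

Fr₁ = 4.27 (given).
Bélanger equation: y₂/y₁ = ½[√(1 + 8Fr₁²) − 1] = ½[√146.9 − 1] = 5.56.
y₂ = 5.56 × 2.62 = 14.6 ft.
Head loss: ΔE = (y₂ − y₁)³/(4y₁y₂) = (14.6 − 2.62)³/(4×2.62×14.6) = 1705/153 = 11.2 ft.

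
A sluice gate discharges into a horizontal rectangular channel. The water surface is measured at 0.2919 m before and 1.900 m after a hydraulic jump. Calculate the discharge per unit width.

For a rectangular channel the momentum equation gives q² = ½·g·y₁·y₂·(y₁ + y₂) = ½×9.81×0.2919×1.900×2.192 = 5.963.
q = √5.963 = 2.442 m²/s.

q = 2.442 m²/s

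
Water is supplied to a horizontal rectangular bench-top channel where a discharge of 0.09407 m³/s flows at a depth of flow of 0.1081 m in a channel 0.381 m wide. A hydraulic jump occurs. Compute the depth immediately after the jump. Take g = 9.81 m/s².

y₂ = 0.2893 m

q = Q/b = 0.09407/0.381 = 0.2469 m²/s; V₁ = q/y₁ = 2.284 m/s. Fr₁ = V₁/√(g·y₁) = 2.218.
By Bélanger, y₂/y₁ = ½[√(1 + 8Fr₁²) − 1] = ½[√40.355 − 1] = 2.676.
y₂ = 2.676 × 0.1081 = 0.2893 m.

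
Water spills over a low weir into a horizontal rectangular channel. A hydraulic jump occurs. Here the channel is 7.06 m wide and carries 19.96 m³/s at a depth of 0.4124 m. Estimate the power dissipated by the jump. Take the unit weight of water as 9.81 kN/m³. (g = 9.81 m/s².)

q = Q/b = 19.96/7.06 = 2.827 m²/s; V₁ = q/y₁ = 6.855 m/s. Fr₁ = V₁/√(g·y₁) = 3.408.
From the momentum equation for a rectangular channel, y₂/y₁ = ½[√(1 + 8Fr₁²) − 1] = ½[√93.934 − 1] = 4.346.
y₂ = 4.346 × 0.4124 = 1.792 m.
Head loss: ΔE = (y₂ − y₁)³/(4y₁y₂) = (1.792 − 0.4124)³/(4×0.4124×1.792) = 2.627/2.957 = 0.8887 m.
P = γ·Q·ΔE = 9.81 × 19.96 × 0.8887 = 174.0 kW.

P = 174.0 kW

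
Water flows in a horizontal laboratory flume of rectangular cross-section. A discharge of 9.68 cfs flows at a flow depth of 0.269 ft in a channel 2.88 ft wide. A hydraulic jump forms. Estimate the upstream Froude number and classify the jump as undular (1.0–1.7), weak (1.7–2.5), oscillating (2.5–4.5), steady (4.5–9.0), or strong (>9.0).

q = Q/b = 9.68/2.88 = 3.36 ft²/s; V₁ = q/y₁ = 12.5 ft/s. Fr₁ = V₁/√(g·y₁) = 4.25.
Fr₁ = 4.25 lies in the oscillating range.

Fr₁ = 4.25; oscillating jump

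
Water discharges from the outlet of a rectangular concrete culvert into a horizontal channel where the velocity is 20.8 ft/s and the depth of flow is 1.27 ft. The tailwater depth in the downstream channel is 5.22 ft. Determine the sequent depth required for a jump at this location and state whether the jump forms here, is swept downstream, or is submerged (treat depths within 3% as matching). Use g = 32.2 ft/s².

Fr₁ = V₁/√(g·y₁) = 20.8/√(32.2×1.27) = 3.25.
From the momentum equation for a rectangular channel, y₂/y₁ = ½[√(1 + 8Fr₁²) − 1] = ½[√85.64 − 1] = 4.13.
y₂ = 4.13 × 1.27 = 5.24 ft.
Tailwater y_tw = 5.22 ft: y_tw ≈ y₂, so the jump forms here.

y₂ = 5.24 ft; the jump forms here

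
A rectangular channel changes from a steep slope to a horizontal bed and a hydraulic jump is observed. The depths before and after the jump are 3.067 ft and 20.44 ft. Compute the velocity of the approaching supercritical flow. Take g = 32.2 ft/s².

V₁ = 50.22 ft/s

For a rectangular channel the momentum equation gives q² = ½·g·y₁·y₂·(y₁ + y₂) = ½×32.2×3.067×20.44×23.51 = 23726.
q = √23726 = 154.0 ft²/s.
V₁ = q/y₁ = 154.0/3.067 = 50.22 ft/s.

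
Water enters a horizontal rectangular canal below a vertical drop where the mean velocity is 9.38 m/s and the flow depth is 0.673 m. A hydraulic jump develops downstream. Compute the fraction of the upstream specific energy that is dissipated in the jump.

Fr₁ = V₁/√(g·y₁) = 9.38/√(9.81×0.673) = 3.65.
From the momentum equation for a rectangular channel, y₂/y₁ = ½[√(1 + 8Fr₁²) − 1] = ½[√107.6 − 1] = 4.69.
y₂ = 4.69 × 0.673 = 3.15 m.
E₁ = y₁ + V₁²/2g = 5.16 m. ΔE = (y₂ − y₁)³/(4y₁y₂) = 1.80 m. ΔE/E₁ = 1.80/5.16 = 0.349.

ΔE/E₁ = 0.349 (34.9%)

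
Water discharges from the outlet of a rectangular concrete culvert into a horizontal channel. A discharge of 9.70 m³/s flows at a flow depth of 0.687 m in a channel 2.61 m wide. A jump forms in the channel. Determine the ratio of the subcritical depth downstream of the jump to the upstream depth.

y₂/y₁ = 2.49

q = Q/b = 9.70/2.61 = 3.72 m²/s; V₁ = q/y₁ = 5.41 m/s. Fr₁ = V₁/√(g·y₁) = 2.08.
From the momentum equation for a rectangular channel, y₂/y₁ = ½[√(1 + 8Fr₁²) − 1] = ½[√35.74 − 1] = 2.49.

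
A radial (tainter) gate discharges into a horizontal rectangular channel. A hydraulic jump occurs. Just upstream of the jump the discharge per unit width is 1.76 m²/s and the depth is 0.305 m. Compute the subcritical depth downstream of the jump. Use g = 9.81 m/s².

V₁ = q/y₁ = 1.76/0.305 = 5.77 m/s. Fr₁ = V₁/√(g·y₁) = 5.77/√(9.81×0.305) = 3.34.
From the momentum equation for a rectangular channel, y₂/y₁ = ½[√(1 + 8Fr₁²) − 1] = ½[√90.03 − 1] = 4.24.
y₂ = 4.24 × 0.305 = 1.29 m.

y₂ = 1.29 m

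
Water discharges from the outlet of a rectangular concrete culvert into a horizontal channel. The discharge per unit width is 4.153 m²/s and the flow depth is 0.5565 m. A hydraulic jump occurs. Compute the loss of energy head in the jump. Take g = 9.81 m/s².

ΔE = 0.9707 m

V₁ = q/y₁ = 4.153/0.5565 = 7.463 m/s. Fr₁ = V₁/√(g·y₁) = 7.463/√(9.81×0.5565) = 3.194.
Sequent-depth ratio: y₂/y₁ = ½[√(1 + 8Fr₁²) − 1] = ½[√82.611 − 1] = 4.045.
y₂ = 4.045 × 0.5565 = 2.251 m.
Head loss: ΔE = (y₂ − y₁)³/(4y₁y₂) = (2.251 − 0.5565)³/(4×0.5565×2.251) = 4.864/5.010 = 0.9707 m.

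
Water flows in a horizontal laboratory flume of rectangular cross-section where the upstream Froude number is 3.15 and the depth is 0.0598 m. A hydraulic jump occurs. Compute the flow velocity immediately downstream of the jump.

V₂ = 0.606 m/s

Fr₁ = 3.15 (given).
Sequent-depth ratio: y₂/y₁ = ½[√(1 + 8Fr₁²) − 1] = ½[√80.38 − 1] = 3.98.
y₂ = 3.98 × 0.0598 = 0.238 m.
V₁ = Fr₁·√(g·y₁) = 3.15×√(9.81×0.0598) = 2.41 m/s; q = V₁·y₁ = 0.144 m²/s.
V₂ = q/y₂ = 0.144/0.238 = 0.606 m/s.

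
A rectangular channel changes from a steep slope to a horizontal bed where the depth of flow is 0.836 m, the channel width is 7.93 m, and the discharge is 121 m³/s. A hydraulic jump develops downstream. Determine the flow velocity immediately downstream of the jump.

q = Q/b = 121/7.93 = 15.3 m²/s; V₁ = q/y₁ = 18.3 m/s. Fr₁ = V₁/√(g·y₁) = 6.37.
Conjugate-depth relation: y₂/y₁ = ½[√(1 + 8Fr₁²) − 1] = ½[√326.0 − 1] = 8.53.
y₂ = 8.53 × 0.836 = 7.13 m.
V₂ = q/y₂ = 15.3/7.13 = 2.14 m/s.

V₂ = 2.14 m/s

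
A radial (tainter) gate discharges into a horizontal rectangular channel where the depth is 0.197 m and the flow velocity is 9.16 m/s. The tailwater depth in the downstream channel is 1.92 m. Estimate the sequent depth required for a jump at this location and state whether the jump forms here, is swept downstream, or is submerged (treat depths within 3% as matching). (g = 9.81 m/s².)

Fr₁ = V₁/√(g·y₁) = 9.16/√(9.81×0.197) = 6.59.
Conjugate-depth relation: y₂/y₁ = ½[√(1 + 8Fr₁²) − 1] = ½[√348.3 − 1] = 8.83.
y₂ = 8.83 × 0.197 = 1.74 m.
Tailwater y_tw = 1.92 m: y_tw > y₂, so the jump is submerged.

y₂ = 1.74 m; the jump is submerged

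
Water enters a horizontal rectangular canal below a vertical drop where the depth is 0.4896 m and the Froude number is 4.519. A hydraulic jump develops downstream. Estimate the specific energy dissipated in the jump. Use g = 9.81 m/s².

Fr₁ = 4.519 (given).
Bélanger equation: y₂/y₁ = ½[√(1 + 8Fr₁²) − 1] = ½[√164.37 − 1] = 5.910.
y₂ = 5.910 × 0.4896 = 2.894 m.
V₁ = Fr₁·√(g·y₁) = 4.519×√(9.81×0.4896) = 9.904 m/s; q = V₁·y₁ = 4.849 m²/s. V₂ = q/y₂ = 4.849/2.894 = 1.676 m/s. E₁ = y₁ + V₁²/2g = 5.489 m; E₂ = y₂ + V₂²/2g = 3.037 m. ΔE = E₁ − E₂ = 2.452 m.

ΔE = 2.452 m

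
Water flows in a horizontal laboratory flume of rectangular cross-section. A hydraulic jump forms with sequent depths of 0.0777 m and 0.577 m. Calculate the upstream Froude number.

For a rectangular channel the momentum equation gives q² = ½·g·y₁·y₂·(y₁ + y₂) = ½×9.81×0.0777×0.577×0.655 = 0.144.
q = √0.144 = 0.379 m²/s.
V₁ = q/y₁ = 4.88 m/s; Fr₁ = V₁/√(g·y₁) = 5.59.

Fr₁ = 5.59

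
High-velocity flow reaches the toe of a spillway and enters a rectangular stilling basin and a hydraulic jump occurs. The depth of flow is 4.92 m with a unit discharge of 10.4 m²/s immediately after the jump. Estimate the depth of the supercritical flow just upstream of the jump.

y₁ = 0.786 m

V₂ = q/y₂ = 10.4/4.92 = 2.11 m/s; Fr₂ = V₂/√(g·y₂) = 0.304.
Applying the sequent-depth relation in reverse, y₁/y₂ = ½[√(1 + 8Fr₂²) − 1] = ½[√1.741 − 1] = 0.160.
y₁ = 0.160 × 4.92 = 0.786 m.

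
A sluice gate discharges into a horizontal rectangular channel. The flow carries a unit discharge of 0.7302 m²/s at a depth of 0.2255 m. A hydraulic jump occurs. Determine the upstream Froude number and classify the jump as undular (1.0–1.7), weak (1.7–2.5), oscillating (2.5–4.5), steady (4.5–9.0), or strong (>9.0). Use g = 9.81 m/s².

Fr₁ = 2.177; weak jump

V₁ = q/y₁ = 0.7302/0.2255 = 3.238 m/s. Fr₁ = V₁/√(g·y₁) = 3.238/√(9.81×0.2255) = 2.177.
Fr₁ = 2.177 lies in the weak range.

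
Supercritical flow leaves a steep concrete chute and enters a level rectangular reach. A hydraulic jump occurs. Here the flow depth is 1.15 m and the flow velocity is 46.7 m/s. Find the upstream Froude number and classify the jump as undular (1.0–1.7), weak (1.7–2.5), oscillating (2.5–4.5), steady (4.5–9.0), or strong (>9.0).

Fr₁ = V₁/√(g·y₁) = 46.7/√(9.81×1.15) = 13.9.
Fr₁ = 13.9 lies in the strong range.

Fr₁ = 13.9; strong jump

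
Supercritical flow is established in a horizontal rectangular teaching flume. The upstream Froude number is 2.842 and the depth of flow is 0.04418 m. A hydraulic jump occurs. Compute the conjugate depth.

Fr₁ = 2.842 (given).
Bélanger equation: y₂/y₁ = ½[√(1 + 8Fr₁²) − 1] = ½[√65.616 − 1] = 3.550.
y₂ = 3.550 × 0.04418 = 0.1568 m.

y₂ = 0.1568 m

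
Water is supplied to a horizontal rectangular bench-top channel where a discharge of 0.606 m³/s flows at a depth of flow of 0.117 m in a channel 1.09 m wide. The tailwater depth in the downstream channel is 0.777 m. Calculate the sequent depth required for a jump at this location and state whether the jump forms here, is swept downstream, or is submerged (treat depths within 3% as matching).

y₂ = 0.678 m; the jump is submerged

q = Q/b = 0.606/1.09 = 0.556 m²/s; V₁ = q/y₁ = 4.75 m/s. Fr₁ = V₁/√(g·y₁) = 4.44.
Conjugate-depth relation: y₂/y₁ = ½[√(1 + 8Fr₁²) − 1] = ½[√158.4 − 1] = 5.79.
y₂ = 5.79 × 0.117 = 0.678 m.
Tailwater y_tw = 0.777 m: y_tw > y₂, so the jump is submerged.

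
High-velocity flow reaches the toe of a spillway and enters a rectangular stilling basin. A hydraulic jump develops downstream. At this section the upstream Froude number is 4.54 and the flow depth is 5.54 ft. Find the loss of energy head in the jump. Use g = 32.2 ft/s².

Fr₁ = 4.54 (given).
Bélanger equation: y₂/y₁ = ½[√(1 + 8Fr₁²) − 1] = ½[√165.9 − 1] = 5.94.
y₂ = 5.94 × 5.54 = 32.9 ft.
Head loss: ΔE = (y₂ − y₁)³/(4y₁y₂) = (32.9 − 5.54)³/(4×5.54×32.9) = 20498/729 = 28.1 ft.

ΔE = 28.1 ft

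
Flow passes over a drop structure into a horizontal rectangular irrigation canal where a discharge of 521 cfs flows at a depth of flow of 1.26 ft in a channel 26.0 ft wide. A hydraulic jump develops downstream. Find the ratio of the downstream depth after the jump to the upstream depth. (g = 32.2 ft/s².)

y₂/y₁ = 3.07

q = Q/b = 521/26.0 = 20.0 ft²/s; V₁ = q/y₁ = 15.9 ft/s. Fr₁ = V₁/√(g·y₁) = 2.50.
By Bélanger, y₂/y₁ = ½[√(1 + 8Fr₁²) − 1] = ½[√50.87 − 1] = 3.07.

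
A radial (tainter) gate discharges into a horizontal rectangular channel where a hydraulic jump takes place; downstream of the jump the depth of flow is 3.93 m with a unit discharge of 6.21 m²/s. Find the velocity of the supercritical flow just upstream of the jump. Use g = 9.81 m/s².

V₁ = 13.6 m/s

V₂ = q/y₂ = 6.21/3.93 = 1.58 m/s; Fr₂ = V₂/√(g·y₂) = 0.254.
From the momentum equation (using Fr₂), y₁/y₂ = ½[√(1 + 8Fr₂²) − 1] = ½[√1.518 − 1] = 0.116.
y₁ = 0.116 × 3.93 = 0.456 m.
V₁ = q/y₁ = 6.21/0.456 = 13.6 m/s.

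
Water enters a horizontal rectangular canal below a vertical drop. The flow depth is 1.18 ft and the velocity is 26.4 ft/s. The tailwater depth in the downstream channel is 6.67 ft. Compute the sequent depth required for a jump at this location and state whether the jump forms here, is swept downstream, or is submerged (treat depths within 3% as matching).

Fr₁ = V₁/√(g·y₁) = 26.4/√(32.2×1.18) = 4.28.
Sequent-depth ratio: y₂/y₁ = ½[√(1 + 8Fr₁²) − 1] = ½[√147.7 − 1] = 5.58.
y₂ = 5.58 × 1.18 = 6.58 ft.
Tailwater y_tw = 6.67 ft: y_tw ≈ y₂, so the jump forms here.

y₂ = 6.58 ft; the jump forms here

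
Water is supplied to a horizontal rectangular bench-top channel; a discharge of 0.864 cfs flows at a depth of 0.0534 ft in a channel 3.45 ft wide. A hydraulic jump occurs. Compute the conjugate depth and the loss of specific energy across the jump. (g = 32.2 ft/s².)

y₂ = 0.245 ft; ΔE = 0.134 ft

q = Q/b = 0.864/3.45 = 0.250 ft²/s; V₁ = q/y₁ = 4.69 ft/s. Fr₁ = V₁/√(g·y₁) = 3.58.
Conjugate-depth relation: y₂/y₁ = ½[√(1 + 8Fr₁²) − 1] = ½[√103.3 − 1] = 4.58.
y₂ = 4.58 × 0.0534 = 0.245 ft.
V₂ = q/y₂ = 0.250/0.245 = 1.02 ft/s. E₁ = y₁ + V₁²/2g = 0.395 ft; E₂ = y₂ + V₂²/2g = 0.261 ft. ΔE = E₁ − E₂ = 0.134 ft.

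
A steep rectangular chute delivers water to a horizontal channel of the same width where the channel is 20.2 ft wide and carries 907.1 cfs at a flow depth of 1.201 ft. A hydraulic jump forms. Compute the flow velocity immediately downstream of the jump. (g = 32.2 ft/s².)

q = Q/b = 907.1/20.2 = 44.91 ft²/s; V₁ = q/y₁ = 37.39 ft/s. Fr₁ = V₁/√(g·y₁) = 6.013.
Conjugate-depth relation: y₂/y₁ = ½[√(1 + 8Fr₁²) − 1] = ½[√290.21 − 1] = 8.018.
y₂ = 8.018 × 1.201 = 9.629 ft.
V₂ = q/y₂ = 44.91/9.629 = 4.663 ft/s.

V₂ = 4.663 ft/s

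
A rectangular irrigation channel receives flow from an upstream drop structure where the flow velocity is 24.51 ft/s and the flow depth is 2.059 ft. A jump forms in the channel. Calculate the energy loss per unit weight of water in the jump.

Fr₁ = V₁/√(g·y₁) = 24.51/√(32.2×2.059) = 3.010.
Sequent-depth ratio: y₂/y₁ = ½[√(1 + 8Fr₁²) − 1] = ½[√73.488 − 1] = 3.786.
y₂ = 3.786 × 2.059 = 7.796 ft.
q = V₁·y₁ = 24.51 × 2.059 = 50.47 ft²/s. V₂ = q/y₂ = 50.47/7.796 = 6.473 ft/s. E₁ = y₁ + V₁²/2g = 11.39 ft; E₂ = y₂ + V₂²/2g = 8.447 ft. ΔE = E₁ − E₂ = 2.941 ft.

ΔE = 2.941 ft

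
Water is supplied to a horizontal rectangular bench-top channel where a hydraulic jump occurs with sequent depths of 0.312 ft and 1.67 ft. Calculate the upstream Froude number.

For a rectangular channel the momentum equation gives q² = ½·g·y₁·y₂·(y₁ + y₂) = ½×32.2×0.312×1.67×1.98 = 16.6.
q = √16.6 = 4.08 ft²/s.
V₁ = q/y₁ = 13.1 ft/s; Fr₁ = V₁/√(g·y₁) = 4.12.

Fr₁ = 4.12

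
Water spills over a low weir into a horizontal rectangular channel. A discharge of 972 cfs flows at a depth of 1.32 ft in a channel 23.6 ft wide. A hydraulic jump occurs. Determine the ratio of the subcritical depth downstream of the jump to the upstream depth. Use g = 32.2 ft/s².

q = Q/b = 972/23.6 = 41.2 ft²/s; V₁ = q/y₁ = 31.2 ft/s. Fr₁ = V₁/√(g·y₁) = 4.79.
By Bélanger, y₂/y₁ = ½[√(1 + 8Fr₁²) − 1] = ½[√184.2 − 1] = 6.29.

y₂/y₁ = 6.29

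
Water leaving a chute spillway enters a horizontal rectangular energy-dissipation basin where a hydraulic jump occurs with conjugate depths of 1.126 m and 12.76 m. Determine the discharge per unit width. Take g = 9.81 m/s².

For a rectangular channel the momentum equation gives q² = ½·g·y₁·y₂·(y₁ + y₂) = ½×9.81×1.126×12.76×13.89 = 978.6.
q = √978.6 = 31.28 m²/s.

q = 31.28 m²/s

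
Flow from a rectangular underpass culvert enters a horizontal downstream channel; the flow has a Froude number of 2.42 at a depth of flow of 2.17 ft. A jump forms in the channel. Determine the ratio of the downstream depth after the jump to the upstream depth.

y₂/y₁ = 2.96

Fr₁ = 2.42 (given).
Sequent-depth ratio: y₂/y₁ = ½[√(1 + 8Fr₁²) − 1] = ½[√47.85 − 1] = 2.96.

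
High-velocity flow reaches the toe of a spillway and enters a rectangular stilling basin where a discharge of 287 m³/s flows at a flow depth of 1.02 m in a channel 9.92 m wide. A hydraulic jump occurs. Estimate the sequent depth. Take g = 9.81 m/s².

y₂ = 12.4 m

q = Q/b = 287/9.92 = 28.9 m²/s; V₁ = q/y₁ = 28.4 m/s. Fr₁ = V₁/√(g·y₁) = 8.97.
By Bélanger, y₂/y₁ = ½[√(1 + 8Fr₁²) − 1] = ½[√644.2 − 1] = 12.2.
y₂ = 12.2 × 1.02 = 12.4 m.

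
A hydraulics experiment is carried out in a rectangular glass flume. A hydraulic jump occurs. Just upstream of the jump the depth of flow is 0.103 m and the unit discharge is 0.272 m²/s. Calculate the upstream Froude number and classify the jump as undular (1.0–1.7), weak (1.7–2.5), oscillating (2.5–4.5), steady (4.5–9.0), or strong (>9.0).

V₁ = q/y₁ = 0.272/0.103 = 2.64 m/s. Fr₁ = V₁/√(g·y₁) = 2.64/√(9.81×0.103) = 2.63.
Fr₁ = 2.63 lies in the oscillating range.

Fr₁ = 2.63; oscillating jump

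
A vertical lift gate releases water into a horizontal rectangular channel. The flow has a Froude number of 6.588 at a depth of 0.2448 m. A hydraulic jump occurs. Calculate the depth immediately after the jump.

y₂ = 2.162 m

Fr₁ = 6.588 (given).
From the momentum equation for a rectangular channel, y₂/y₁ = ½[√(1 + 8Fr₁²) − 1] = ½[√348.21 − 1] = 8.830.
y₂ = 8.830 × 0.2448 = 2.162 m.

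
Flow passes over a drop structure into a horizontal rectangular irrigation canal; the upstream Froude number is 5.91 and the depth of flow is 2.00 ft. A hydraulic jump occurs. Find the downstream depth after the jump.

y₂ = 15.7 ft

Fr₁ = 5.91 (given).
Bélanger equation: y₂/y₁ = ½[√(1 + 8Fr₁²) − 1] = ½[√280.4 − 1] = 7.87.
y₂ = 7.87 × 2.00 = 15.7 ft.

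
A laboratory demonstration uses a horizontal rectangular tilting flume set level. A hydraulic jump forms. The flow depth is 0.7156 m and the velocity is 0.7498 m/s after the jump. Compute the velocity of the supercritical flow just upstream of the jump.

V₁ = 5.339 m/s

Fr₂ = V₂/√(g·y₂) = 0.7498/√(9.81×0.7156) = 0.2830.
Since the conjugate-depth ratio holds either way, y₁/y₂ = ½[√(1 + 8Fr₂²) − 1] = ½[√1.6407 − 1] = 0.1404.
y₁ = 0.1404 × 0.7156 = 0.1005 m.
V₁ = q/y₁ = 0.5366/0.1005 = 5.339 m/s.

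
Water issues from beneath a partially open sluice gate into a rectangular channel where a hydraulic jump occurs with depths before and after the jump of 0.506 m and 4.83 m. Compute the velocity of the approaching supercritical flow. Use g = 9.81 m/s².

For a rectangular channel the momentum equation gives q² = ½·g·y₁·y₂·(y₁ + y₂) = ½×9.81×0.506×4.83×5.34 = 64.0.
q = √64.0 = 8.00 m²/s.
V₁ = q/y₁ = 8.00/0.506 = 15.8 m/s.

V₁ = 15.8 m/s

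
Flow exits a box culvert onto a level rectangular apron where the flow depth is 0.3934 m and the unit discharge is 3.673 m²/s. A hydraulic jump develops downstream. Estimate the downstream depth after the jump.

y₂ = 2.455 m

V₁ = q/y₁ = 3.673/0.3934 = 9.337 m/s. Fr₁ = V₁/√(g·y₁) = 9.337/√(9.81×0.3934) = 4.753.
Bélanger equation: y₂/y₁ = ½[√(1 + 8Fr₁²) − 1] = ½[√181.70 − 1] = 6.240.
y₂ = 6.240 × 0.3934 = 2.455 m.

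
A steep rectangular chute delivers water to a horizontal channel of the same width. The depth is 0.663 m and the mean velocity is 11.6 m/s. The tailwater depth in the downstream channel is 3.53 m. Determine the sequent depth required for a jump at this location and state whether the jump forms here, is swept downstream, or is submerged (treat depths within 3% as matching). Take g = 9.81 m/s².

y₂ = 3.95 m; the jump is swept downstream

Fr₁ = V₁/√(g·y₁) = 11.6/√(9.81×0.663) = 4.55.
By Bélanger, y₂/y₁ = ½[√(1 + 8Fr₁²) − 1] = ½[√166.5 − 1] = 5.95.
y₂ = 5.95 × 0.663 = 3.95 m.
Tailwater y_tw = 3.53 m: y_tw < y₂, so the jump is swept downstream.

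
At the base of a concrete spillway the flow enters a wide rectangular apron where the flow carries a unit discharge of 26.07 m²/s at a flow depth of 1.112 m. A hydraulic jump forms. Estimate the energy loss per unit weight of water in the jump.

V₁ = q/y₁ = 26.07/1.112 = 23.44 m/s. Fr₁ = V₁/√(g·y₁) = 23.44/√(9.81×1.112) = 7.098.
From the momentum equation for a rectangular channel, y₂/y₁ = ½[√(1 + 8Fr₁²) − 1] = ½[√404.08 − 1] = 9.551.
y₂ = 9.551 × 1.112 = 10.62 m.
V₂ = q/y₂ = 26.07/10.62 = 2.455 m/s. E₁ = y₁ + V₁²/2g = 29.13 m; E₂ = y₂ + V₂²/2g = 10.93 m. ΔE = E₁ − E₂ = 18.20 m.

ΔE = 18.20 m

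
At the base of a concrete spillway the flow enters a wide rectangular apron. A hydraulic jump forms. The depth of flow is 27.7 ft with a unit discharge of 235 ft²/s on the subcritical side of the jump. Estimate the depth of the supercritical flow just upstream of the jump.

V₂ = q/y₂ = 235/27.7 = 8.48 ft/s; Fr₂ = V₂/√(g·y₂) = 0.284.
The Bélanger relation is symmetric: y₁/y₂ = ½[√(1 + 8Fr₂²) − 1] = ½[√1.646 − 1] = 0.141.
y₁ = 0.141 × 27.7 = 3.92 ft.

y₁ = 3.92 ft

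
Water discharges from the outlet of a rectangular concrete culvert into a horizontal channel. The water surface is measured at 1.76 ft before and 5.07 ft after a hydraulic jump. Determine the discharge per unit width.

q = 31.3 ft²/s

For a rectangular channel the momentum equation gives q² = ½·g·y₁·y₂·(y₁ + y₂) = ½×32.2×1.76×5.07×6.83 = 981.
q = √981 = 31.3 ft²/s.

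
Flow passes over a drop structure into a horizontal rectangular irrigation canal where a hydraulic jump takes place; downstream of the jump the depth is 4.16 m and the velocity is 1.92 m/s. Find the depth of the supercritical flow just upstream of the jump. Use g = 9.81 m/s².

Fr₂ = V₂/√(g·y₂) = 1.92/√(9.81×4.16) = 0.301.
From the momentum equation (using Fr₂), y₁/y₂ = ½[√(1 + 8Fr₂²) − 1] = ½[√1.723 − 1] = 0.156.
y₁ = 0.156 × 4.16 = 0.650 m.

y₁ = 0.650 m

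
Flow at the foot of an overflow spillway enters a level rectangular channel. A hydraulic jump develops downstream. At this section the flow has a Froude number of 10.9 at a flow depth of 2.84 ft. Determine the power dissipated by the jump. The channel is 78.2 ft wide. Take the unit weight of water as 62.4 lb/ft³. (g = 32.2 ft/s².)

P = 337259 hp

Fr₁ = 10.9 (given).
Bélanger equation: y₂/y₁ = ½[√(1 + 8Fr₁²) − 1] = ½[√951.5 − 1] = 14.9.
y₂ = 14.9 × 2.84 = 42.4 ft.
Head loss: ΔE = (y₂ − y₁)³/(4y₁y₂) = (42.4 − 2.84)³/(4×2.84×42.4) = 61824/481 = 128 ft.
V₁ = Fr₁·√(g·y₁) = 10.9×√(32.2×2.84) = 104 ft/s; q = V₁·y₁ = 296 ft²/s. Q = q·b = 296 × 78.2 = 23149 cfs. P = γ·Q·ΔE/550 = 62.4 × 23149 × 128 / 550 = 337259 hp.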